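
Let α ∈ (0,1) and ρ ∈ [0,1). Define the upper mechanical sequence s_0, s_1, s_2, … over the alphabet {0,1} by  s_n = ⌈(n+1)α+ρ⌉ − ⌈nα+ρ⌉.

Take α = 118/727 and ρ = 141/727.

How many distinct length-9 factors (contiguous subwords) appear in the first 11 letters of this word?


3

t_n = ⌈(n·118+141)/727⌉ for n = 0 … 11:
  n=0…9: ⌈141/727⌉=1 ⌈259/727⌉=1 ⌈377/727⌉=1 ⌈495/727⌉=1 ⌈613/727⌉=1 ⌈731/727⌉=2 ⌈849/727⌉=2 ⌈967/727⌉=2 ⌈1085/727⌉=2 ⌈1203/727⌉=2
  n=10…11: ⌈1321/727⌉=2 ⌈1439/727⌉=2
s_n = t_(n+1) − t_n for n = 0 … 10 gives
prefix = 00001000000
slide a length-9 window over [0..8] … [2..10] (3 windows); first occurrence of each distinct factor:
  [  0..  8] 000010000
  [  1..  9] 000100000
  [  2.. 10] 001000000
distinct factors: {000010000, 000100000, 001000000}
count = 3  (Sturmian bound for length 9 is 10)


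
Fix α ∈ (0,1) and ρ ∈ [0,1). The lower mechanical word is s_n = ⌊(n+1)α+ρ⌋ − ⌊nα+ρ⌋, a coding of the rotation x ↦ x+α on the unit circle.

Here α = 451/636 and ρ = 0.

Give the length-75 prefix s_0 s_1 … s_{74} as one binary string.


011011011101101110110111011011011101101110110111011011101101101110110111011

n=0: ⌊(1·451)/636⌋ − ⌊(0·451)/636⌋ = ⌊451/636⌋ − ⌊0/636⌋ = 0 − 0 = 0
n=1: ⌊(2·451)/636⌋ − ⌊(1·451)/636⌋ = ⌊902/636⌋ − ⌊451/636⌋ = 1 − 0 = 1
n=2: ⌊(3·451)/636⌋ − ⌊(2·451)/636⌋ = ⌊1353/636⌋ − ⌊902/636⌋ = 2 − 1 = 1
n=3: ⌊(4·451)/636⌋ − ⌊(3·451)/636⌋ = ⌊1804/636⌋ − ⌊1353/636⌋ = 2 − 2 = 0
n=4: ⌊(5·451)/636⌋ − ⌊(4·451)/636⌋ = ⌊2255/636⌋ − ⌊1804/636⌋ = 3 − 2 = 1
n=5: ⌊(6·451)/636⌋ − ⌊(5·451)/636⌋ = ⌊2706/636⌋ − ⌊2255/636⌋ = 4 − 3 = 1
n=6: ⌊(7·451)/636⌋ − ⌊(6·451)/636⌋ = ⌊3157/636⌋ − ⌊2706/636⌋ = 4 − 4 = 0
n=7: ⌊(8·451)/636⌋ − ⌊(7·451)/636⌋ = ⌊3608/636⌋ − ⌊3157/636⌋ = 5 − 4 = 1
n=8: ⌊(9·451)/636⌋ − ⌊(8·451)/636⌋ = ⌊4059/636⌋ − ⌊3608/636⌋ = 6 − 5 = 1
n=9: ⌊(10·451)/636⌋ − ⌊(9·451)/636⌋ = ⌊4510/636⌋ − ⌊4059/636⌋ = 7 − 6 = 1
n=10: ⌊(11·451)/636⌋ − ⌊(10·451)/636⌋ = ⌊4961/636⌋ − ⌊4510/636⌋ = 7 − 7 = 0
n=11: ⌊(12·451)/636⌋ − ⌊(11·451)/636⌋ = ⌊5412/636⌋ − ⌊4961/636⌋ = 8 − 7 = 1
n=12: ⌊(13·451)/636⌋ − ⌊(12·451)/636⌋ = ⌊5863/636⌋ − ⌊5412/636⌋ = 9 − 8 = 1
n=13: ⌊(14·451)/636⌋ − ⌊(13·451)/636⌋ = ⌊6314/636⌋ − ⌊5863/636⌋ = 9 − 9 = 0
n=14: ⌊(15·451)/636⌋ − ⌊(14·451)/636⌋ = ⌊6765/636⌋ − ⌊6314/636⌋ = 10 − 9 = 1
n=15: ⌊(16·451)/636⌋ − ⌊(15·451)/636⌋ = ⌊7216/636⌋ − ⌊6765/636⌋ = 11 − 10 = 1
n=16: ⌊(17·451)/636⌋ − ⌊(16·451)/636⌋ = ⌊7667/636⌋ − ⌊7216/636⌋ = 12 − 11 = 1
n=17: ⌊(18·451)/636⌋ − ⌊(17·451)/636⌋ = ⌊8118/636⌋ − ⌊7667/636⌋ = 12 − 12 = 0
n=18: ⌊(19·451)/636⌋ − ⌊(18·451)/636⌋ = ⌊8569/636⌋ − ⌊8118/636⌋ = 13 − 12 = 1
n=19: ⌊(20·451)/636⌋ − ⌊(19·451)/636⌋ = ⌊9020/636⌋ − ⌊8569/636⌋ = 14 − 13 = 1
n=20: ⌊(21·451)/636⌋ − ⌊(20·451)/636⌋ = ⌊9471/636⌋ − ⌊9020/636⌋ = 14 − 14 = 0
n=21: ⌊(22·451)/636⌋ − ⌊(21·451)/636⌋ = ⌊9922/636⌋ − ⌊9471/636⌋ = 15 − 14 = 1
n=22: ⌊(23·451)/636⌋ − ⌊(22·451)/636⌋ = ⌊10373/636⌋ − ⌊9922/636⌋ = 16 − 15 = 1
n=23: ⌊(24·451)/636⌋ − ⌊(23·451)/636⌋ = ⌊10824/636⌋ − ⌊10373/636⌋ = 17 − 16 = 1
n=24: ⌊(25·451)/636⌋ − ⌊(24·451)/636⌋ = ⌊11275/636⌋ − ⌊10824/636⌋ = 17 − 17 = 0
n=25: ⌊(26·451)/636⌋ − ⌊(25·451)/636⌋ = ⌊11726/636⌋ − ⌊11275/636⌋ = 18 − 17 = 1
n=26: ⌊(27·451)/636⌋ − ⌊(26·451)/636⌋ = ⌊12177/636⌋ − ⌊11726/636⌋ = 19 − 18 = 1
n=27: ⌊(28·451)/636⌋ − ⌊(27·451)/636⌋ = ⌊12628/636⌋ − ⌊12177/636⌋ = 19 − 19 = 0
n=28: ⌊(29·451)/636⌋ − ⌊(28·451)/636⌋ = ⌊13079/636⌋ − ⌊12628/636⌋ = 20 − 19 = 1
n=29: ⌊(30·451)/636⌋ − ⌊(29·451)/636⌋ = ⌊13530/636⌋ − ⌊13079/636⌋ = 21 − 20 = 1
n=30: ⌊(31·451)/636⌋ − ⌊(30·451)/636⌋ = ⌊13981/636⌋ − ⌊13530/636⌋ = 21 − 21 = 0
n=31: ⌊(32·451)/636⌋ − ⌊(31·451)/636⌋ = ⌊14432/636⌋ − ⌊13981/636⌋ = 22 − 21 = 1
n=32: ⌊(33·451)/636⌋ − ⌊(32·451)/636⌋ = ⌊14883/636⌋ − ⌊14432/636⌋ = 23 − 22 = 1
n=33: ⌊(34·451)/636⌋ − ⌊(33·451)/636⌋ = ⌊15334/636⌋ − ⌊14883/636⌋ = 24 − 23 = 1
n=34: ⌊(35·451)/636⌋ − ⌊(34·451)/636⌋ = ⌊15785/636⌋ − ⌊15334/636⌋ = 24 − 24 = 0
n=35: ⌊(36·451)/636⌋ − ⌊(35·451)/636⌋ = ⌊16236/636⌋ − ⌊15785/636⌋ = 25 − 24 = 1
n=36: ⌊(37·451)/636⌋ − ⌊(36·451)/636⌋ = ⌊16687/636⌋ − ⌊16236/636⌋ = 26 − 25 = 1
n=37: ⌊(38·451)/636⌋ − ⌊(37·451)/636⌋ = ⌊17138/636⌋ − ⌊16687/636⌋ = 26 − 26 = 0
n=38: ⌊(39·451)/636⌋ − ⌊(38·451)/636⌋ = ⌊17589/636⌋ − ⌊17138/636⌋ = 27 − 26 = 1
n=39: ⌊(40·451)/636⌋ − ⌊(39·451)/636⌋ = ⌊18040/636⌋ − ⌊17589/636⌋ = 28 − 27 = 1
n=40: ⌊(41·451)/636⌋ − ⌊(40·451)/636⌋ = ⌊18491/636⌋ − ⌊18040/636⌋ = 29 − 28 = 1
n=41: ⌊(42·451)/636⌋ − ⌊(41·451)/636⌋ = ⌊18942/636⌋ − ⌊18491/636⌋ = 29 − 29 = 0
n=42: ⌊(43·451)/636⌋ − ⌊(42·451)/636⌋ = ⌊19393/636⌋ − ⌊18942/636⌋ = 30 − 29 = 1
n=43: ⌊(44·451)/636⌋ − ⌊(43·451)/636⌋ = ⌊19844/636⌋ − ⌊19393/636⌋ = 31 − 30 = 1
n=44: ⌊(45·451)/636⌋ − ⌊(44·451)/636⌋ = ⌊20295/636⌋ − ⌊19844/636⌋ = 31 − 31 = 0
n=45: ⌊(46·451)/636⌋ − ⌊(45·451)/636⌋ = ⌊20746/636⌋ − ⌊20295/636⌋ = 32 − 31 = 1
n=46: ⌊(47·451)/636⌋ − ⌊(46·451)/636⌋ = ⌊21197/636⌋ − ⌊20746/636⌋ = 33 − 32 = 1
n=47: ⌊(48·451)/636⌋ − ⌊(47·451)/636⌋ = ⌊21648/636⌋ − ⌊21197/636⌋ = 34 − 33 = 1
n=48: ⌊(49·451)/636⌋ − ⌊(48·451)/636⌋ = ⌊22099/636⌋ − ⌊21648/636⌋ = 34 − 34 = 0
n=49: ⌊(50·451)/636⌋ − ⌊(49·451)/636⌋ = ⌊22550/636⌋ − ⌊22099/636⌋ = 35 − 34 = 1
n=50: ⌊(51·451)/636⌋ − ⌊(50·451)/636⌋ = ⌊23001/636⌋ − ⌊22550/636⌋ = 36 − 35 = 1
n=51: ⌊(52·451)/636⌋ − ⌊(51·451)/636⌋ = ⌊23452/636⌋ − ⌊23001/636⌋ = 36 − 36 = 0
n=52: ⌊(53·451)/636⌋ − ⌊(52·451)/636⌋ = ⌊23903/636⌋ − ⌊23452/636⌋ = 37 − 36 = 1
n=53: ⌊(54·451)/636⌋ − ⌊(53·451)/636⌋ = ⌊24354/636⌋ − ⌊23903/636⌋ = 38 − 37 = 1
n=54: ⌊(55·451)/636⌋ − ⌊(54·451)/636⌋ = ⌊24805/636⌋ − ⌊24354/636⌋ = 39 − 38 = 1
n=55: ⌊(56·451)/636⌋ − ⌊(55·451)/636⌋ = ⌊25256/636⌋ − ⌊24805/636⌋ = 39 − 39 = 0
n=56: ⌊(57·451)/636⌋ − ⌊(56·451)/636⌋ = ⌊25707/636⌋ − ⌊25256/636⌋ = 40 − 39 = 1
n=57: ⌊(58·451)/636⌋ − ⌊(57·451)/636⌋ = ⌊26158/636⌋ − ⌊25707/636⌋ = 41 − 40 = 1
n=58: ⌊(59·451)/636⌋ − ⌊(58·451)/636⌋ = ⌊26609/636⌋ − ⌊26158/636⌋ = 41 − 41 = 0
n=59: ⌊(60·451)/636⌋ − ⌊(59·451)/636⌋ = ⌊27060/636⌋ − ⌊26609/636⌋ = 42 − 41 = 1
n=60: ⌊(61·451)/636⌋ − ⌊(60·451)/636⌋ = ⌊27511/636⌋ − ⌊27060/636⌋ = 43 − 42 = 1
n=61: ⌊(62·451)/636⌋ − ⌊(61·451)/636⌋ = ⌊27962/636⌋ − ⌊27511/636⌋ = 43 − 43 = 0
n=62: ⌊(63·451)/636⌋ − ⌊(62·451)/636⌋ = ⌊28413/636⌋ − ⌊27962/636⌋ = 44 − 43 = 1
n=63: ⌊(64·451)/636⌋ − ⌊(63·451)/636⌋ = ⌊28864/636⌋ − ⌊28413/636⌋ = 45 − 44 = 1
n=64: ⌊(65·451)/636⌋ − ⌊(64·451)/636⌋ = ⌊29315/636⌋ − ⌊28864/636⌋ = 46 − 45 = 1
n=65: ⌊(66·451)/636⌋ − ⌊(65·451)/636⌋ = ⌊29766/636⌋ − ⌊29315/636⌋ = 46 − 46 = 0
n=66: ⌊(67·451)/636⌋ − ⌊(66·451)/636⌋ = ⌊30217/636⌋ − ⌊29766/636⌋ = 47 − 46 = 1
n=67: ⌊(68·451)/636⌋ − ⌊(67·451)/636⌋ = ⌊30668/636⌋ − ⌊30217/636⌋ = 48 − 47 = 1
n=68: ⌊(69·451)/636⌋ − ⌊(68·451)/636⌋ = ⌊31119/636⌋ − ⌊30668/636⌋ = 48 − 48 = 0
n=69: ⌊(70·451)/636⌋ − ⌊(69·451)/636⌋ = ⌊31570/636⌋ − ⌊31119/636⌋ = 49 − 48 = 1
n=70: ⌊(71·451)/636⌋ − ⌊(70·451)/636⌋ = ⌊32021/636⌋ − ⌊31570/636⌋ = 50 − 49 = 1
n=71: ⌊(72·451)/636⌋ − ⌊(71·451)/636⌋ = ⌊32472/636⌋ − ⌊32021/636⌋ = 51 − 50 = 1
n=72: ⌊(73·451)/636⌋ − ⌊(72·451)/636⌋ = ⌊32923/636⌋ − ⌊32472/636⌋ = 51 − 51 = 0
n=73: ⌊(74·451)/636⌋ − ⌊(73·451)/636⌋ = ⌊33374/636⌋ − ⌊32923/636⌋ = 52 − 51 = 1
n=74: ⌊(75·451)/636⌋ − ⌊(74·451)/636⌋ = ⌊33825/636⌋ − ⌊33374/636⌋ = 53 − 52 = 1


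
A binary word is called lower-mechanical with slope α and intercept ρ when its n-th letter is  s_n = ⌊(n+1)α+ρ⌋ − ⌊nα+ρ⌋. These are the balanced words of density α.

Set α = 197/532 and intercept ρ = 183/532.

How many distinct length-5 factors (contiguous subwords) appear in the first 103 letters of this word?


6

t_n = ⌊(n·197+183)/532⌋ for n = 0 … 103:
  n=0…9: ⌊183/532⌋=0 ⌊380/532⌋=0 ⌊577/532⌋=1 ⌊774/532⌋=1 ⌊971/532⌋=1 ⌊1168/532⌋=2 ⌊1365/532⌋=2 ⌊1562/532⌋=2 ⌊1759/532⌋=3 ⌊1956/532⌋=3
  n=10…19: ⌊2153/532⌋=4 ⌊2350/532⌋=4 ⌊2547/532⌋=4 ⌊2744/532⌋=5 ⌊2941/532⌋=5 ⌊3138/532⌋=5 ⌊3335/532⌋=6 ⌊3532/532⌋=6 ⌊3729/532⌋=7 ⌊3926/532⌋=7
  n=20…29: ⌊4123/532⌋=7 ⌊4320/532⌋=8 ⌊4517/532⌋=8 ⌊4714/532⌋=8 ⌊4911/532⌋=9 ⌊5108/532⌋=9 ⌊5305/532⌋=9 ⌊5502/532⌋=10 ⌊5699/532⌋=10 ⌊5896/532⌋=11
  n=30…39: ⌊6093/532⌋=11 ⌊6290/532⌋=11 ⌊6487/532⌋=12 ⌊6684/532⌋=12 ⌊6881/532⌋=12 ⌊7078/532⌋=13 ⌊7275/532⌋=13 ⌊7472/532⌋=14 ⌊7669/532⌋=14 ⌊7866/532⌋=14
  n=40…49: ⌊8063/532⌋=15 ⌊8260/532⌋=15 ⌊8457/532⌋=15 ⌊8654/532⌋=16 ⌊8851/532⌋=16 ⌊9048/532⌋=17 ⌊9245/532⌋=17 ⌊9442/532⌋=17 ⌊9639/532⌋=18 ⌊9836/532⌋=18
  n=50…59: ⌊10033/532⌋=18 ⌊10230/532⌋=19 ⌊10427/532⌋=19 ⌊10624/532⌋=19 ⌊10821/532⌋=20 ⌊11018/532⌋=20 ⌊11215/532⌋=21 ⌊11412/532⌋=21 ⌊11609/532⌋=21 ⌊11806/532⌋=22
  n=60…69: ⌊12003/532⌋=22 ⌊12200/532⌋=22 ⌊12397/532⌋=23 ⌊12594/532⌋=23 ⌊12791/532⌋=24 ⌊12988/532⌋=24 ⌊13185/532⌋=24 ⌊13382/532⌋=25 ⌊13579/532⌋=25 ⌊13776/532⌋=25
  n=70…79: ⌊13973/532⌋=26 ⌊14170/532⌋=26 ⌊14367/532⌋=27 ⌊14564/532⌋=27 ⌊14761/532⌋=27 ⌊14958/532⌋=28 ⌊15155/532⌋=28 ⌊15352/532⌋=28 ⌊15549/532⌋=29 ⌊15746/532⌋=29
  n=80…89: ⌊15943/532⌋=29 ⌊16140/532⌋=30 ⌊16337/532⌋=30 ⌊16534/532⌋=31 ⌊16731/532⌋=31 ⌊16928/532⌋=31 ⌊17125/532⌋=32 ⌊17322/532⌋=32 ⌊17519/532⌋=32 ⌊17716/532⌋=33
  n=90…99: ⌊17913/532⌋=33 ⌊18110/532⌋=34 ⌊18307/532⌋=34 ⌊18504/532⌋=34 ⌊18701/532⌋=35 ⌊18898/532⌋=35 ⌊19095/532⌋=35 ⌊19292/532⌋=36 ⌊19489/532⌋=36 ⌊19686/532⌋=37
  n=100…103: ⌊19883/532⌋=37 ⌊20080/532⌋=37 ⌊20277/532⌋=38 ⌊20474/532⌋=38
s_n = t_(n+1) − t_n for n = 0 … 102 gives
prefix = 0100100101001001010010010010100100101001001010010010010100100101001001010010010010100100101001001010010
slide a length-5 window over [0..4] … [98..102] (99 windows); first occurrence of each distinct factor:
  [  0..  4] 01001
  [  1..  5] 10010
  [  2..  6] 00100
  [  5..  9] 00101
  [  6.. 10] 01010
  [  7.. 11] 10100
  (the other 93 windows repeat one of these)
distinct factors: {00100, 00101, 01001, 01010, 10010, 10100}
count = 6  (Sturmian bound for length 5 is 6)


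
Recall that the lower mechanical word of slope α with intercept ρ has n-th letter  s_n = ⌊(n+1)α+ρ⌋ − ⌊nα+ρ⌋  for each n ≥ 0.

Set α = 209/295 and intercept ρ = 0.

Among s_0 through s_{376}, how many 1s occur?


267

#1s = Σ_{n=0}^{376} s_n = Σ_{n=0}^{376} (⌊(n+1)α+ρ⌋ − ⌊nα+ρ⌋)
the sum telescopes: every ⌊nα+ρ⌋ with 0 < n < 377 appears once with + and once with −, leaving ⌊377α+ρ⌋ − ⌊0·α+ρ⌋
377α + ρ = (377·209) / 295 = 78793/295
ρ = 0/295
⌊78793/295⌋ = 267,  ⌊0/295⌋ = 0
#1s = 267 − 0 = 267


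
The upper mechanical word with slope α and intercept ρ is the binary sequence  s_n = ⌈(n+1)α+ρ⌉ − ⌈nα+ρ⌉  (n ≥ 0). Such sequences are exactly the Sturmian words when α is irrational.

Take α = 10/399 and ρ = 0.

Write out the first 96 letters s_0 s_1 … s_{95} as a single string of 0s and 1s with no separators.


100000000000000000000000000000000000000100000000000000000000000000000000000000010000000000000000

n=0: ⌈(1·10)/399⌉ − ⌈(0·10)/399⌉ = ⌈10/399⌉ − ⌈0/399⌉ = 1 − 0 = 1
n=1: ⌈(2·10)/399⌉ − ⌈(1·10)/399⌉ = ⌈20/399⌉ − ⌈10/399⌉ = 1 − 1 = 0
n=2: ⌈(3·10)/399⌉ − ⌈(2·10)/399⌉ = ⌈30/399⌉ − ⌈20/399⌉ = 1 − 1 = 0
n=3: ⌈(4·10)/399⌉ − ⌈(3·10)/399⌉ = ⌈40/399⌉ − ⌈30/399⌉ = 1 − 1 = 0
n=4: ⌈(5·10)/399⌉ − ⌈(4·10)/399⌉ = ⌈50/399⌉ − ⌈40/399⌉ = 1 − 1 = 0
n=5: ⌈(6·10)/399⌉ − ⌈(5·10)/399⌉ = ⌈60/399⌉ − ⌈50/399⌉ = 1 − 1 = 0
n=6: ⌈(7·10)/399⌉ − ⌈(6·10)/399⌉ = ⌈70/399⌉ − ⌈60/399⌉ = 1 − 1 = 0
n=7: ⌈(8·10)/399⌉ − ⌈(7·10)/399⌉ = ⌈80/399⌉ − ⌈70/399⌉ = 1 − 1 = 0
n=8: ⌈(9·10)/399⌉ − ⌈(8·10)/399⌉ = ⌈90/399⌉ − ⌈80/399⌉ = 1 − 1 = 0
n=9: ⌈(10·10)/399⌉ − ⌈(9·10)/399⌉ = ⌈100/399⌉ − ⌈90/399⌉ = 1 − 1 = 0
n=10: ⌈(11·10)/399⌉ − ⌈(10·10)/399⌉ = ⌈110/399⌉ − ⌈100/399⌉ = 1 − 1 = 0
n=11: ⌈(12·10)/399⌉ − ⌈(11·10)/399⌉ = ⌈120/399⌉ − ⌈110/399⌉ = 1 − 1 = 0
n=12: ⌈(13·10)/399⌉ − ⌈(12·10)/399⌉ = ⌈130/399⌉ − ⌈120/399⌉ = 1 − 1 = 0
n=13: ⌈(14·10)/399⌉ − ⌈(13·10)/399⌉ = ⌈140/399⌉ − ⌈130/399⌉ = 1 − 1 = 0
n=14: ⌈(15·10)/399⌉ − ⌈(14·10)/399⌉ = ⌈150/399⌉ − ⌈140/399⌉ = 1 − 1 = 0
n=15: ⌈(16·10)/399⌉ − ⌈(15·10)/399⌉ = ⌈160/399⌉ − ⌈150/399⌉ = 1 − 1 = 0
n=16: ⌈(17·10)/399⌉ − ⌈(16·10)/399⌉ = ⌈170/399⌉ − ⌈160/399⌉ = 1 − 1 = 0
n=17: ⌈(18·10)/399⌉ − ⌈(17·10)/399⌉ = ⌈180/399⌉ − ⌈170/399⌉ = 1 − 1 = 0
n=18: ⌈(19·10)/399⌉ − ⌈(18·10)/399⌉ = ⌈190/399⌉ − ⌈180/399⌉ = 1 − 1 = 0
n=19: ⌈(20·10)/399⌉ − ⌈(19·10)/399⌉ = ⌈200/399⌉ − ⌈190/399⌉ = 1 − 1 = 0
n=20: ⌈(21·10)/399⌉ − ⌈(20·10)/399⌉ = ⌈210/399⌉ − ⌈200/399⌉ = 1 − 1 = 0
n=21: ⌈(22·10)/399⌉ − ⌈(21·10)/399⌉ = ⌈220/399⌉ − ⌈210/399⌉ = 1 − 1 = 0
n=22: ⌈(23·10)/399⌉ − ⌈(22·10)/399⌉ = ⌈230/399⌉ − ⌈220/399⌉ = 1 − 1 = 0
n=23: ⌈(24·10)/399⌉ − ⌈(23·10)/399⌉ = ⌈240/399⌉ − ⌈230/399⌉ = 1 − 1 = 0
n=24: ⌈(25·10)/399⌉ − ⌈(24·10)/399⌉ = ⌈250/399⌉ − ⌈240/399⌉ = 1 − 1 = 0
n=25: ⌈(26·10)/399⌉ − ⌈(25·10)/399⌉ = ⌈260/399⌉ − ⌈250/399⌉ = 1 − 1 = 0
n=26: ⌈(27·10)/399⌉ − ⌈(26·10)/399⌉ = ⌈270/399⌉ − ⌈260/399⌉ = 1 − 1 = 0
n=27: ⌈(28·10)/399⌉ − ⌈(27·10)/399⌉ = ⌈280/399⌉ − ⌈270/399⌉ = 1 − 1 = 0
n=28: ⌈(29·10)/399⌉ − ⌈(28·10)/399⌉ = ⌈290/399⌉ − ⌈280/399⌉ = 1 − 1 = 0
n=29: ⌈(30·10)/399⌉ − ⌈(29·10)/399⌉ = ⌈300/399⌉ − ⌈290/399⌉ = 1 − 1 = 0
n=30: ⌈(31·10)/399⌉ − ⌈(30·10)/399⌉ = ⌈310/399⌉ − ⌈300/399⌉ = 1 − 1 = 0
n=31: ⌈(32·10)/399⌉ − ⌈(31·10)/399⌉ = ⌈320/399⌉ − ⌈310/399⌉ = 1 − 1 = 0
n=32: ⌈(33·10)/399⌉ − ⌈(32·10)/399⌉ = ⌈330/399⌉ − ⌈320/399⌉ = 1 − 1 = 0
n=33: ⌈(34·10)/399⌉ − ⌈(33·10)/399⌉ = ⌈340/399⌉ − ⌈330/399⌉ = 1 − 1 = 0
n=34: ⌈(35·10)/399⌉ − ⌈(34·10)/399⌉ = ⌈350/399⌉ − ⌈340/399⌉ = 1 − 1 = 0
n=35: ⌈(36·10)/399⌉ − ⌈(35·10)/399⌉ = ⌈360/399⌉ − ⌈350/399⌉ = 1 − 1 = 0
n=36: ⌈(37·10)/399⌉ − ⌈(36·10)/399⌉ = ⌈370/399⌉ − ⌈360/399⌉ = 1 − 1 = 0
n=37: ⌈(38·10)/399⌉ − ⌈(37·10)/399⌉ = ⌈380/399⌉ − ⌈370/399⌉ = 1 − 1 = 0
n=38: ⌈(39·10)/399⌉ − ⌈(38·10)/399⌉ = ⌈390/399⌉ − ⌈380/399⌉ = 1 − 1 = 0
n=39: ⌈(40·10)/399⌉ − ⌈(39·10)/399⌉ = ⌈400/399⌉ − ⌈390/399⌉ = 2 − 1 = 1
n=40: ⌈(41·10)/399⌉ − ⌈(40·10)/399⌉ = ⌈410/399⌉ − ⌈400/399⌉ = 2 − 2 = 0
n=41: ⌈(42·10)/399⌉ − ⌈(41·10)/399⌉ = ⌈420/399⌉ − ⌈410/399⌉ = 2 − 2 = 0
n=42: ⌈(43·10)/399⌉ − ⌈(42·10)/399⌉ = ⌈430/399⌉ − ⌈420/399⌉ = 2 − 2 = 0
n=43: ⌈(44·10)/399⌉ − ⌈(43·10)/399⌉ = ⌈440/399⌉ − ⌈430/399⌉ = 2 − 2 = 0
n=44: ⌈(45·10)/399⌉ − ⌈(44·10)/399⌉ = ⌈450/399⌉ − ⌈440/399⌉ = 2 − 2 = 0
n=45: ⌈(46·10)/399⌉ − ⌈(45·10)/399⌉ = ⌈460/399⌉ − ⌈450/399⌉ = 2 − 2 = 0
n=46: ⌈(47·10)/399⌉ − ⌈(46·10)/399⌉ = ⌈470/399⌉ − ⌈460/399⌉ = 2 − 2 = 0
n=47: ⌈(48·10)/399⌉ − ⌈(47·10)/399⌉ = ⌈480/399⌉ − ⌈470/399⌉ = 2 − 2 = 0
n=48: ⌈(49·10)/399⌉ − ⌈(48·10)/399⌉ = ⌈490/399⌉ − ⌈480/399⌉ = 2 − 2 = 0
n=49: ⌈(50·10)/399⌉ − ⌈(49·10)/399⌉ = ⌈500/399⌉ − ⌈490/399⌉ = 2 − 2 = 0
n=50: ⌈(51·10)/399⌉ − ⌈(50·10)/399⌉ = ⌈510/399⌉ − ⌈500/399⌉ = 2 − 2 = 0
n=51: ⌈(52·10)/399⌉ − ⌈(51·10)/399⌉ = ⌈520/399⌉ − ⌈510/399⌉ = 2 − 2 = 0
n=52: ⌈(53·10)/399⌉ − ⌈(52·10)/399⌉ = ⌈530/399⌉ − ⌈520/399⌉ = 2 − 2 = 0
n=53: ⌈(54·10)/399⌉ − ⌈(53·10)/399⌉ = ⌈540/399⌉ − ⌈530/399⌉ = 2 − 2 = 0
n=54: ⌈(55·10)/399⌉ − ⌈(54·10)/399⌉ = ⌈550/399⌉ − ⌈540/399⌉ = 2 − 2 = 0
n=55: ⌈(56·10)/399⌉ − ⌈(55·10)/399⌉ = ⌈560/399⌉ − ⌈550/399⌉ = 2 − 2 = 0
n=56: ⌈(57·10)/399⌉ − ⌈(56·10)/399⌉ = ⌈570/399⌉ − ⌈560/399⌉ = 2 − 2 = 0
n=57: ⌈(58·10)/399⌉ − ⌈(57·10)/399⌉ = ⌈580/399⌉ − ⌈570/399⌉ = 2 − 2 = 0
n=58: ⌈(59·10)/399⌉ − ⌈(58·10)/399⌉ = ⌈590/399⌉ − ⌈580/399⌉ = 2 − 2 = 0
n=59: ⌈(60·10)/399⌉ − ⌈(59·10)/399⌉ = ⌈600/399⌉ − ⌈590/399⌉ = 2 − 2 = 0
n=60: ⌈(61·10)/399⌉ − ⌈(60·10)/399⌉ = ⌈610/399⌉ − ⌈600/399⌉ = 2 − 2 = 0
n=61: ⌈(62·10)/399⌉ − ⌈(61·10)/399⌉ = ⌈620/399⌉ − ⌈610/399⌉ = 2 − 2 = 0
n=62: ⌈(63·10)/399⌉ − ⌈(62·10)/399⌉ = ⌈630/399⌉ − ⌈620/399⌉ = 2 − 2 = 0
n=63: ⌈(64·10)/399⌉ − ⌈(63·10)/399⌉ = ⌈640/399⌉ − ⌈630/399⌉ = 2 − 2 = 0
n=64: ⌈(65·10)/399⌉ − ⌈(64·10)/399⌉ = ⌈650/399⌉ − ⌈640/399⌉ = 2 − 2 = 0
n=65: ⌈(66·10)/399⌉ − ⌈(65·10)/399⌉ = ⌈660/399⌉ − ⌈650/399⌉ = 2 − 2 = 0
n=66: ⌈(67·10)/399⌉ − ⌈(66·10)/399⌉ = ⌈670/399⌉ − ⌈660/399⌉ = 2 − 2 = 0
n=67: ⌈(68·10)/399⌉ − ⌈(67·10)/399⌉ = ⌈680/399⌉ − ⌈670/399⌉ = 2 − 2 = 0
n=68: ⌈(69·10)/399⌉ − ⌈(68·10)/399⌉ = ⌈690/399⌉ − ⌈680/399⌉ = 2 − 2 = 0
n=69: ⌈(70·10)/399⌉ − ⌈(69·10)/399⌉ = ⌈700/399⌉ − ⌈690/399⌉ = 2 − 2 = 0
n=70: ⌈(71·10)/399⌉ − ⌈(70·10)/399⌉ = ⌈710/399⌉ − ⌈700/399⌉ = 2 − 2 = 0
n=71: ⌈(72·10)/399⌉ − ⌈(71·10)/399⌉ = ⌈720/399⌉ − ⌈710/399⌉ = 2 − 2 = 0
n=72: ⌈(73·10)/399⌉ − ⌈(72·10)/399⌉ = ⌈730/399⌉ − ⌈720/399⌉ = 2 − 2 = 0
n=73: ⌈(74·10)/399⌉ − ⌈(73·10)/399⌉ = ⌈740/399⌉ − ⌈730/399⌉ = 2 − 2 = 0
n=74: ⌈(75·10)/399⌉ − ⌈(74·10)/399⌉ = ⌈750/399⌉ − ⌈740/399⌉ = 2 − 2 = 0
n=75: ⌈(76·10)/399⌉ − ⌈(75·10)/399⌉ = ⌈760/399⌉ − ⌈750/399⌉ = 2 − 2 = 0
n=76: ⌈(77·10)/399⌉ − ⌈(76·10)/399⌉ = ⌈770/399⌉ − ⌈760/399⌉ = 2 − 2 = 0
n=77: ⌈(78·10)/399⌉ − ⌈(77·10)/399⌉ = ⌈780/399⌉ − ⌈770/399⌉ = 2 − 2 = 0
n=78: ⌈(79·10)/399⌉ − ⌈(78·10)/399⌉ = ⌈790/399⌉ − ⌈780/399⌉ = 2 − 2 = 0
n=79: ⌈(80·10)/399⌉ − ⌈(79·10)/399⌉ = ⌈800/399⌉ − ⌈790/399⌉ = 3 − 2 = 1
n=80: ⌈(81·10)/399⌉ − ⌈(80·10)/399⌉ = ⌈810/399⌉ − ⌈800/399⌉ = 3 − 3 = 0
n=81: ⌈(82·10)/399⌉ − ⌈(81·10)/399⌉ = ⌈820/399⌉ − ⌈810/399⌉ = 3 − 3 = 0
n=82: ⌈(83·10)/399⌉ − ⌈(82·10)/399⌉ = ⌈830/399⌉ − ⌈820/399⌉ = 3 − 3 = 0
n=83: ⌈(84·10)/399⌉ − ⌈(83·10)/399⌉ = ⌈840/399⌉ − ⌈830/399⌉ = 3 − 3 = 0
n=84: ⌈(85·10)/399⌉ − ⌈(84·10)/399⌉ = ⌈850/399⌉ − ⌈840/399⌉ = 3 − 3 = 0
n=85: ⌈(86·10)/399⌉ − ⌈(85·10)/399⌉ = ⌈860/399⌉ − ⌈850/399⌉ = 3 − 3 = 0
n=86: ⌈(87·10)/399⌉ − ⌈(86·10)/399⌉ = ⌈870/399⌉ − ⌈860/399⌉ = 3 − 3 = 0
n=87: ⌈(88·10)/399⌉ − ⌈(87·10)/399⌉ = ⌈880/399⌉ − ⌈870/399⌉ = 3 − 3 = 0
n=88: ⌈(89·10)/399⌉ − ⌈(88·10)/399⌉ = ⌈890/399⌉ − ⌈880/399⌉ = 3 − 3 = 0
n=89: ⌈(90·10)/399⌉ − ⌈(89·10)/399⌉ = ⌈900/399⌉ − ⌈890/399⌉ = 3 − 3 = 0
n=90: ⌈(91·10)/399⌉ − ⌈(90·10)/399⌉ = ⌈910/399⌉ − ⌈900/399⌉ = 3 − 3 = 0
n=91: ⌈(92·10)/399⌉ − ⌈(91·10)/399⌉ = ⌈920/399⌉ − ⌈910/399⌉ = 3 − 3 = 0
n=92: ⌈(93·10)/399⌉ − ⌈(92·10)/399⌉ = ⌈930/399⌉ − ⌈920/399⌉ = 3 − 3 = 0
n=93: ⌈(94·10)/399⌉ − ⌈(93·10)/399⌉ = ⌈940/399⌉ − ⌈930/399⌉ = 3 − 3 = 0
n=94: ⌈(95·10)/399⌉ − ⌈(94·10)/399⌉ = ⌈950/399⌉ − ⌈940/399⌉ = 3 − 3 = 0
n=95: ⌈(96·10)/399⌉ − ⌈(95·10)/399⌉ = ⌈960/399⌉ − ⌈950/399⌉ = 3 − 3 = 0


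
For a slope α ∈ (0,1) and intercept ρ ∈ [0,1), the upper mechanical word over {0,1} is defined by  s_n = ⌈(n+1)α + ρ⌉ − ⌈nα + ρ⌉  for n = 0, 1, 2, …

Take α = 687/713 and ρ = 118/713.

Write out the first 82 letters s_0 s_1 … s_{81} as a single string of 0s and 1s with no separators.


n=0: ⌈(1·687+118)/713⌉ − ⌈(0·687+118)/713⌉ = ⌈805/713⌉ − ⌈118/713⌉ = 2 − 1 = 1
n=1: ⌈(2·687+118)/713⌉ − ⌈(1·687+118)/713⌉ = ⌈1492/713⌉ − ⌈805/713⌉ = 3 − 2 = 1
n=2: ⌈(3·687+118)/713⌉ − ⌈(2·687+118)/713⌉ = ⌈2179/713⌉ − ⌈1492/713⌉ = 4 − 3 = 1
n=3: ⌈(4·687+118)/713⌉ − ⌈(3·687+118)/713⌉ = ⌈2866/713⌉ − ⌈2179/713⌉ = 5 − 4 = 1
n=4: ⌈(5·687+118)/713⌉ − ⌈(4·687+118)/713⌉ = ⌈3553/713⌉ − ⌈2866/713⌉ = 5 − 5 = 0
n=5: ⌈(6·687+118)/713⌉ − ⌈(5·687+118)/713⌉ = ⌈4240/713⌉ − ⌈3553/713⌉ = 6 − 5 = 1
n=6: ⌈(7·687+118)/713⌉ − ⌈(6·687+118)/713⌉ = ⌈4927/713⌉ − ⌈4240/713⌉ = 7 − 6 = 1
n=7: ⌈(8·687+118)/713⌉ − ⌈(7·687+118)/713⌉ = ⌈5614/713⌉ − ⌈4927/713⌉ = 8 − 7 = 1
n=8: ⌈(9·687+118)/713⌉ − ⌈(8·687+118)/713⌉ = ⌈6301/713⌉ − ⌈5614/713⌉ = 9 − 8 = 1
n=9: ⌈(10·687+118)/713⌉ − ⌈(9·687+118)/713⌉ = ⌈6988/713⌉ − ⌈6301/713⌉ = 10 − 9 = 1
n=10: ⌈(11·687+118)/713⌉ − ⌈(10·687+118)/713⌉ = ⌈7675/713⌉ − ⌈6988/713⌉ = 11 − 10 = 1
n=11: ⌈(12·687+118)/713⌉ − ⌈(11·687+118)/713⌉ = ⌈8362/713⌉ − ⌈7675/713⌉ = 12 − 11 = 1
n=12: ⌈(13·687+118)/713⌉ − ⌈(12·687+118)/713⌉ = ⌈9049/713⌉ − ⌈8362/713⌉ = 13 − 12 = 1
n=13: ⌈(14·687+118)/713⌉ − ⌈(13·687+118)/713⌉ = ⌈9736/713⌉ − ⌈9049/713⌉ = 14 − 13 = 1
n=14: ⌈(15·687+118)/713⌉ − ⌈(14·687+118)/713⌉ = ⌈10423/713⌉ − ⌈9736/713⌉ = 15 − 14 = 1
n=15: ⌈(16·687+118)/713⌉ − ⌈(15·687+118)/713⌉ = ⌈11110/713⌉ − ⌈10423/713⌉ = 16 − 15 = 1
n=16: ⌈(17·687+118)/713⌉ − ⌈(16·687+118)/713⌉ = ⌈11797/713⌉ − ⌈11110/713⌉ = 17 − 16 = 1
n=17: ⌈(18·687+118)/713⌉ − ⌈(17·687+118)/713⌉ = ⌈12484/713⌉ − ⌈11797/713⌉ = 18 − 17 = 1
n=18: ⌈(19·687+118)/713⌉ − ⌈(18·687+118)/713⌉ = ⌈13171/713⌉ − ⌈12484/713⌉ = 19 − 18 = 1
n=19: ⌈(20·687+118)/713⌉ − ⌈(19·687+118)/713⌉ = ⌈13858/713⌉ − ⌈13171/713⌉ = 20 − 19 = 1
n=20: ⌈(21·687+118)/713⌉ − ⌈(20·687+118)/713⌉ = ⌈14545/713⌉ − ⌈13858/713⌉ = 21 − 20 = 1
n=21: ⌈(22·687+118)/713⌉ − ⌈(21·687+118)/713⌉ = ⌈15232/713⌉ − ⌈14545/713⌉ = 22 − 21 = 1
n=22: ⌈(23·687+118)/713⌉ − ⌈(22·687+118)/713⌉ = ⌈15919/713⌉ − ⌈15232/713⌉ = 23 − 22 = 1
n=23: ⌈(24·687+118)/713⌉ − ⌈(23·687+118)/713⌉ = ⌈16606/713⌉ − ⌈15919/713⌉ = 24 − 23 = 1
n=24: ⌈(25·687+118)/713⌉ − ⌈(24·687+118)/713⌉ = ⌈17293/713⌉ − ⌈16606/713⌉ = 25 − 24 = 1
n=25: ⌈(26·687+118)/713⌉ − ⌈(25·687+118)/713⌉ = ⌈17980/713⌉ − ⌈17293/713⌉ = 26 − 25 = 1
n=26: ⌈(27·687+118)/713⌉ − ⌈(26·687+118)/713⌉ = ⌈18667/713⌉ − ⌈17980/713⌉ = 27 − 26 = 1
n=27: ⌈(28·687+118)/713⌉ − ⌈(27·687+118)/713⌉ = ⌈19354/713⌉ − ⌈18667/713⌉ = 28 − 27 = 1
n=28: ⌈(29·687+118)/713⌉ − ⌈(28·687+118)/713⌉ = ⌈20041/713⌉ − ⌈19354/713⌉ = 29 − 28 = 1
n=29: ⌈(30·687+118)/713⌉ − ⌈(29·687+118)/713⌉ = ⌈20728/713⌉ − ⌈20041/713⌉ = 30 − 29 = 1
n=30: ⌈(31·687+118)/713⌉ − ⌈(30·687+118)/713⌉ = ⌈21415/713⌉ − ⌈20728/713⌉ = 31 − 30 = 1
n=31: ⌈(32·687+118)/713⌉ − ⌈(31·687+118)/713⌉ = ⌈22102/713⌉ − ⌈21415/713⌉ = 31 − 31 = 0
n=32: ⌈(33·687+118)/713⌉ − ⌈(32·687+118)/713⌉ = ⌈22789/713⌉ − ⌈22102/713⌉ = 32 − 31 = 1
n=33: ⌈(34·687+118)/713⌉ − ⌈(33·687+118)/713⌉ = ⌈23476/713⌉ − ⌈22789/713⌉ = 33 − 32 = 1
n=34: ⌈(35·687+118)/713⌉ − ⌈(34·687+118)/713⌉ = ⌈24163/713⌉ − ⌈23476/713⌉ = 34 − 33 = 1
n=35: ⌈(36·687+118)/713⌉ − ⌈(35·687+118)/713⌉ = ⌈24850/713⌉ − ⌈24163/713⌉ = 35 − 34 = 1
n=36: ⌈(37·687+118)/713⌉ − ⌈(36·687+118)/713⌉ = ⌈25537/713⌉ − ⌈24850/713⌉ = 36 − 35 = 1
n=37: ⌈(38·687+118)/713⌉ − ⌈(37·687+118)/713⌉ = ⌈26224/713⌉ − ⌈25537/713⌉ = 37 − 36 = 1
n=38: ⌈(39·687+118)/713⌉ − ⌈(38·687+118)/713⌉ = ⌈26911/713⌉ − ⌈26224/713⌉ = 38 − 37 = 1
n=39: ⌈(40·687+118)/713⌉ − ⌈(39·687+118)/713⌉ = ⌈27598/713⌉ − ⌈26911/713⌉ = 39 − 38 = 1
n=40: ⌈(41·687+118)/713⌉ − ⌈(40·687+118)/713⌉ = ⌈28285/713⌉ − ⌈27598/713⌉ = 40 − 39 = 1
n=41: ⌈(42·687+118)/713⌉ − ⌈(41·687+118)/713⌉ = ⌈28972/713⌉ − ⌈28285/713⌉ = 41 − 40 = 1
n=42: ⌈(43·687+118)/713⌉ − ⌈(42·687+118)/713⌉ = ⌈29659/713⌉ − ⌈28972/713⌉ = 42 − 41 = 1
n=43: ⌈(44·687+118)/713⌉ − ⌈(43·687+118)/713⌉ = ⌈30346/713⌉ − ⌈29659/713⌉ = 43 − 42 = 1
n=44: ⌈(45·687+118)/713⌉ − ⌈(44·687+118)/713⌉ = ⌈31033/713⌉ − ⌈30346/713⌉ = 44 − 43 = 1
n=45: ⌈(46·687+118)/713⌉ − ⌈(45·687+118)/713⌉ = ⌈31720/713⌉ − ⌈31033/713⌉ = 45 − 44 = 1
n=46: ⌈(47·687+118)/713⌉ − ⌈(46·687+118)/713⌉ = ⌈32407/713⌉ − ⌈31720/713⌉ = 46 − 45 = 1
n=47: ⌈(48·687+118)/713⌉ − ⌈(47·687+118)/713⌉ = ⌈33094/713⌉ − ⌈32407/713⌉ = 47 − 46 = 1
n=48: ⌈(49·687+118)/713⌉ − ⌈(48·687+118)/713⌉ = ⌈33781/713⌉ − ⌈33094/713⌉ = 48 − 47 = 1
n=49: ⌈(50·687+118)/713⌉ − ⌈(49·687+118)/713⌉ = ⌈34468/713⌉ − ⌈33781/713⌉ = 49 − 48 = 1
n=50: ⌈(51·687+118)/713⌉ − ⌈(50·687+118)/713⌉ = ⌈35155/713⌉ − ⌈34468/713⌉ = 50 − 49 = 1
n=51: ⌈(52·687+118)/713⌉ − ⌈(51·687+118)/713⌉ = ⌈35842/713⌉ − ⌈35155/713⌉ = 51 − 50 = 1
n=52: ⌈(53·687+118)/713⌉ − ⌈(52·687+118)/713⌉ = ⌈36529/713⌉ − ⌈35842/713⌉ = 52 − 51 = 1
n=53: ⌈(54·687+118)/713⌉ − ⌈(53·687+118)/713⌉ = ⌈37216/713⌉ − ⌈36529/713⌉ = 53 − 52 = 1
n=54: ⌈(55·687+118)/713⌉ − ⌈(54·687+118)/713⌉ = ⌈37903/713⌉ − ⌈37216/713⌉ = 54 − 53 = 1
n=55: ⌈(56·687+118)/713⌉ − ⌈(55·687+118)/713⌉ = ⌈38590/713⌉ − ⌈37903/713⌉ = 55 − 54 = 1
n=56: ⌈(57·687+118)/713⌉ − ⌈(56·687+118)/713⌉ = ⌈39277/713⌉ − ⌈38590/713⌉ = 56 − 55 = 1
n=57: ⌈(58·687+118)/713⌉ − ⌈(57·687+118)/713⌉ = ⌈39964/713⌉ − ⌈39277/713⌉ = 57 − 56 = 1
n=58: ⌈(59·687+118)/713⌉ − ⌈(58·687+118)/713⌉ = ⌈40651/713⌉ − ⌈39964/713⌉ = 58 − 57 = 1
n=59: ⌈(60·687+118)/713⌉ − ⌈(59·687+118)/713⌉ = ⌈41338/713⌉ − ⌈40651/713⌉ = 58 − 58 = 0
n=60: ⌈(61·687+118)/713⌉ − ⌈(60·687+118)/713⌉ = ⌈42025/713⌉ − ⌈41338/713⌉ = 59 − 58 = 1
n=61: ⌈(62·687+118)/713⌉ − ⌈(61·687+118)/713⌉ = ⌈42712/713⌉ − ⌈42025/713⌉ = 60 − 59 = 1
n=62: ⌈(63·687+118)/713⌉ − ⌈(62·687+118)/713⌉ = ⌈43399/713⌉ − ⌈42712/713⌉ = 61 − 60 = 1
n=63: ⌈(64·687+118)/713⌉ − ⌈(63·687+118)/713⌉ = ⌈44086/713⌉ − ⌈43399/713⌉ = 62 − 61 = 1
n=64: ⌈(65·687+118)/713⌉ − ⌈(64·687+118)/713⌉ = ⌈44773/713⌉ − ⌈44086/713⌉ = 63 − 62 = 1
n=65: ⌈(66·687+118)/713⌉ − ⌈(65·687+118)/713⌉ = ⌈45460/713⌉ − ⌈44773/713⌉ = 64 − 63 = 1
n=66: ⌈(67·687+118)/713⌉ − ⌈(66·687+118)/713⌉ = ⌈46147/713⌉ − ⌈45460/713⌉ = 65 − 64 = 1
n=67: ⌈(68·687+118)/713⌉ − ⌈(67·687+118)/713⌉ = ⌈46834/713⌉ − ⌈46147/713⌉ = 66 − 65 = 1
n=68: ⌈(69·687+118)/713⌉ − ⌈(68·687+118)/713⌉ = ⌈47521/713⌉ − ⌈46834/713⌉ = 67 − 66 = 1
n=69: ⌈(70·687+118)/713⌉ − ⌈(69·687+118)/713⌉ = ⌈48208/713⌉ − ⌈47521/713⌉ = 68 − 67 = 1
n=70: ⌈(71·687+118)/713⌉ − ⌈(70·687+118)/713⌉ = ⌈48895/713⌉ − ⌈48208/713⌉ = 69 − 68 = 1
n=71: ⌈(72·687+118)/713⌉ − ⌈(71·687+118)/713⌉ = ⌈49582/713⌉ − ⌈48895/713⌉ = 70 − 69 = 1
n=72: ⌈(73·687+118)/713⌉ − ⌈(72·687+118)/713⌉ = ⌈50269/713⌉ − ⌈49582/713⌉ = 71 − 70 = 1
n=73: ⌈(74·687+118)/713⌉ − ⌈(73·687+118)/713⌉ = ⌈50956/713⌉ − ⌈50269/713⌉ = 72 − 71 = 1
n=74: ⌈(75·687+118)/713⌉ − ⌈(74·687+118)/713⌉ = ⌈51643/713⌉ − ⌈50956/713⌉ = 73 − 72 = 1
n=75: ⌈(76·687+118)/713⌉ − ⌈(75·687+118)/713⌉ = ⌈52330/713⌉ − ⌈51643/713⌉ = 74 − 73 = 1
n=76: ⌈(77·687+118)/713⌉ − ⌈(76·687+118)/713⌉ = ⌈53017/713⌉ − ⌈52330/713⌉ = 75 − 74 = 1
n=77: ⌈(78·687+118)/713⌉ − ⌈(77·687+118)/713⌉ = ⌈53704/713⌉ − ⌈53017/713⌉ = 76 − 75 = 1
n=78: ⌈(79·687+118)/713⌉ − ⌈(78·687+118)/713⌉ = ⌈54391/713⌉ − ⌈53704/713⌉ = 77 − 76 = 1
n=79: ⌈(80·687+118)/713⌉ − ⌈(79·687+118)/713⌉ = ⌈55078/713⌉ − ⌈54391/713⌉ = 78 − 77 = 1
n=80: ⌈(81·687+118)/713⌉ − ⌈(80·687+118)/713⌉ = ⌈55765/713⌉ − ⌈55078/713⌉ = 79 − 78 = 1
n=81: ⌈(82·687+118)/713⌉ − ⌈(81·687+118)/713⌉ = ⌈56452/713⌉ − ⌈55765/713⌉ = 80 − 79 = 1

1111011111111111111111111111111011111111111111111111111111101111111111111111111111


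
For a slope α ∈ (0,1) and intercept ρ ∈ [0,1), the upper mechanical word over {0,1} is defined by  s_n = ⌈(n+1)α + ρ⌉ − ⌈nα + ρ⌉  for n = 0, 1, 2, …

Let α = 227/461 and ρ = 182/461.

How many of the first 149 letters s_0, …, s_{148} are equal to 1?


#1s = Σ_{n=0}^{148} s_n = Σ_{n=0}^{148} (⌈(n+1)α+ρ⌉ − ⌈nα+ρ⌉)
the sum telescopes: every ⌈nα+ρ⌉ with 0 < n < 149 appears once with + and once with −, leaving ⌈149α+ρ⌉ − ⌈0·α+ρ⌉
149α + ρ = (149·227 + 182) / 461 = 34005/461
ρ = 182/461
⌈34005/461⌉ = 74,  ⌈182/461⌉ = 1
#1s = 74 − 1 = 73

73


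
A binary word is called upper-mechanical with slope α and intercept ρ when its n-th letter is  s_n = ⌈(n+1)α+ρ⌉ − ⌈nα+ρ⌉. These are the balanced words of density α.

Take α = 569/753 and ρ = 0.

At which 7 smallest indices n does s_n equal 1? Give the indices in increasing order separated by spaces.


0 1 2 3 5 6 7

n=0: ⌈569/753⌉−⌈0/753⌉ = 1−0 = 1  ← one
n=1: ⌈1138/753⌉−⌈569/753⌉ = 2−1 = 1  ← one
n=2: ⌈1707/753⌉−⌈1138/753⌉ = 3−2 = 1  ← one
n=3: ⌈2276/753⌉−⌈1707/753⌉ = 4−3 = 1  ← one
n=4: ⌈2845/753⌉−⌈2276/753⌉ = 4−4 = 0
n=5: ⌈3414/753⌉−⌈2845/753⌉ = 5−4 = 1  ← one
n=6: ⌈3983/753⌉−⌈3414/753⌉ = 6−5 = 1  ← one
n=7: ⌈4552/753⌉−⌈3983/753⌉ = 7−6 = 1  ← one
positions of the first 7 ones: 0 1 2 3 5 6 7


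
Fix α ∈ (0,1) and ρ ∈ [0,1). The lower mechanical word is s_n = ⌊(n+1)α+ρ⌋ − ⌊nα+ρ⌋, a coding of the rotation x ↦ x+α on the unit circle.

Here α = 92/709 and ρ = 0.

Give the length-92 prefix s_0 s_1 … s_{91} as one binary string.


00000001000000010000000100000010000000100000001000000100000001000000010000000100000010000000

n=0: ⌊(1·92)/709⌋ − ⌊(0·92)/709⌋ = ⌊92/709⌋ − ⌊0/709⌋ = 0 − 0 = 0
n=1: ⌊(2·92)/709⌋ − ⌊(1·92)/709⌋ = ⌊184/709⌋ − ⌊92/709⌋ = 0 − 0 = 0
n=2: ⌊(3·92)/709⌋ − ⌊(2·92)/709⌋ = ⌊276/709⌋ − ⌊184/709⌋ = 0 − 0 = 0
n=3: ⌊(4·92)/709⌋ − ⌊(3·92)/709⌋ = ⌊368/709⌋ − ⌊276/709⌋ = 0 − 0 = 0
n=4: ⌊(5·92)/709⌋ − ⌊(4·92)/709⌋ = ⌊460/709⌋ − ⌊368/709⌋ = 0 − 0 = 0
n=5: ⌊(6·92)/709⌋ − ⌊(5·92)/709⌋ = ⌊552/709⌋ − ⌊460/709⌋ = 0 − 0 = 0
n=6: ⌊(7·92)/709⌋ − ⌊(6·92)/709⌋ = ⌊644/709⌋ − ⌊552/709⌋ = 0 − 0 = 0
n=7: ⌊(8·92)/709⌋ − ⌊(7·92)/709⌋ = ⌊736/709⌋ − ⌊644/709⌋ = 1 − 0 = 1
n=8: ⌊(9·92)/709⌋ − ⌊(8·92)/709⌋ = ⌊828/709⌋ − ⌊736/709⌋ = 1 − 1 = 0
n=9: ⌊(10·92)/709⌋ − ⌊(9·92)/709⌋ = ⌊920/709⌋ − ⌊828/709⌋ = 1 − 1 = 0
n=10: ⌊(11·92)/709⌋ − ⌊(10·92)/709⌋ = ⌊1012/709⌋ − ⌊920/709⌋ = 1 − 1 = 0
n=11: ⌊(12·92)/709⌋ − ⌊(11·92)/709⌋ = ⌊1104/709⌋ − ⌊1012/709⌋ = 1 − 1 = 0
n=12: ⌊(13·92)/709⌋ − ⌊(12·92)/709⌋ = ⌊1196/709⌋ − ⌊1104/709⌋ = 1 − 1 = 0
n=13: ⌊(14·92)/709⌋ − ⌊(13·92)/709⌋ = ⌊1288/709⌋ − ⌊1196/709⌋ = 1 − 1 = 0
n=14: ⌊(15·92)/709⌋ − ⌊(14·92)/709⌋ = ⌊1380/709⌋ − ⌊1288/709⌋ = 1 − 1 = 0
n=15: ⌊(16·92)/709⌋ − ⌊(15·92)/709⌋ = ⌊1472/709⌋ − ⌊1380/709⌋ = 2 − 1 = 1
n=16: ⌊(17·92)/709⌋ − ⌊(16·92)/709⌋ = ⌊1564/709⌋ − ⌊1472/709⌋ = 2 − 2 = 0
n=17: ⌊(18·92)/709⌋ − ⌊(17·92)/709⌋ = ⌊1656/709⌋ − ⌊1564/709⌋ = 2 − 2 = 0
n=18: ⌊(19·92)/709⌋ − ⌊(18·92)/709⌋ = ⌊1748/709⌋ − ⌊1656/709⌋ = 2 − 2 = 0
n=19: ⌊(20·92)/709⌋ − ⌊(19·92)/709⌋ = ⌊1840/709⌋ − ⌊1748/709⌋ = 2 − 2 = 0
n=20: ⌊(21·92)/709⌋ − ⌊(20·92)/709⌋ = ⌊1932/709⌋ − ⌊1840/709⌋ = 2 − 2 = 0
n=21: ⌊(22·92)/709⌋ − ⌊(21·92)/709⌋ = ⌊2024/709⌋ − ⌊1932/709⌋ = 2 − 2 = 0
n=22: ⌊(23·92)/709⌋ − ⌊(22·92)/709⌋ = ⌊2116/709⌋ − ⌊2024/709⌋ = 2 − 2 = 0
n=23: ⌊(24·92)/709⌋ − ⌊(23·92)/709⌋ = ⌊2208/709⌋ − ⌊2116/709⌋ = 3 − 2 = 1
n=24: ⌊(25·92)/709⌋ − ⌊(24·92)/709⌋ = ⌊2300/709⌋ − ⌊2208/709⌋ = 3 − 3 = 0
n=25: ⌊(26·92)/709⌋ − ⌊(25·92)/709⌋ = ⌊2392/709⌋ − ⌊2300/709⌋ = 3 − 3 = 0
n=26: ⌊(27·92)/709⌋ − ⌊(26·92)/709⌋ = ⌊2484/709⌋ − ⌊2392/709⌋ = 3 − 3 = 0
n=27: ⌊(28·92)/709⌋ − ⌊(27·92)/709⌋ = ⌊2576/709⌋ − ⌊2484/709⌋ = 3 − 3 = 0
n=28: ⌊(29·92)/709⌋ − ⌊(28·92)/709⌋ = ⌊2668/709⌋ − ⌊2576/709⌋ = 3 − 3 = 0
n=29: ⌊(30·92)/709⌋ − ⌊(29·92)/709⌋ = ⌊2760/709⌋ − ⌊2668/709⌋ = 3 − 3 = 0
n=30: ⌊(31·92)/709⌋ − ⌊(30·92)/709⌋ = ⌊2852/709⌋ − ⌊2760/709⌋ = 4 − 3 = 1
n=31: ⌊(32·92)/709⌋ − ⌊(31·92)/709⌋ = ⌊2944/709⌋ − ⌊2852/709⌋ = 4 − 4 = 0
n=32: ⌊(33·92)/709⌋ − ⌊(32·92)/709⌋ = ⌊3036/709⌋ − ⌊2944/709⌋ = 4 − 4 = 0
n=33: ⌊(34·92)/709⌋ − ⌊(33·92)/709⌋ = ⌊3128/709⌋ − ⌊3036/709⌋ = 4 − 4 = 0
n=34: ⌊(35·92)/709⌋ − ⌊(34·92)/709⌋ = ⌊3220/709⌋ − ⌊3128/709⌋ = 4 − 4 = 0
n=35: ⌊(36·92)/709⌋ − ⌊(35·92)/709⌋ = ⌊3312/709⌋ − ⌊3220/709⌋ = 4 − 4 = 0
n=36: ⌊(37·92)/709⌋ − ⌊(36·92)/709⌋ = ⌊3404/709⌋ − ⌊3312/709⌋ = 4 − 4 = 0
n=37: ⌊(38·92)/709⌋ − ⌊(37·92)/709⌋ = ⌊3496/709⌋ − ⌊3404/709⌋ = 4 − 4 = 0
n=38: ⌊(39·92)/709⌋ − ⌊(38·92)/709⌋ = ⌊3588/709⌋ − ⌊3496/709⌋ = 5 − 4 = 1
n=39: ⌊(40·92)/709⌋ − ⌊(39·92)/709⌋ = ⌊3680/709⌋ − ⌊3588/709⌋ = 5 − 5 = 0
n=40: ⌊(41·92)/709⌋ − ⌊(40·92)/709⌋ = ⌊3772/709⌋ − ⌊3680/709⌋ = 5 − 5 = 0
n=41: ⌊(42·92)/709⌋ − ⌊(41·92)/709⌋ = ⌊3864/709⌋ − ⌊3772/709⌋ = 5 − 5 = 0
n=42: ⌊(43·92)/709⌋ − ⌊(42·92)/709⌋ = ⌊3956/709⌋ − ⌊3864/709⌋ = 5 − 5 = 0
n=43: ⌊(44·92)/709⌋ − ⌊(43·92)/709⌋ = ⌊4048/709⌋ − ⌊3956/709⌋ = 5 − 5 = 0
n=44: ⌊(45·92)/709⌋ − ⌊(44·92)/709⌋ = ⌊4140/709⌋ − ⌊4048/709⌋ = 5 − 5 = 0
n=45: ⌊(46·92)/709⌋ − ⌊(45·92)/709⌋ = ⌊4232/709⌋ − ⌊4140/709⌋ = 5 − 5 = 0
n=46: ⌊(47·92)/709⌋ − ⌊(46·92)/709⌋ = ⌊4324/709⌋ − ⌊4232/709⌋ = 6 − 5 = 1
n=47: ⌊(48·92)/709⌋ − ⌊(47·92)/709⌋ = ⌊4416/709⌋ − ⌊4324/709⌋ = 6 − 6 = 0
n=48: ⌊(49·92)/709⌋ − ⌊(48·92)/709⌋ = ⌊4508/709⌋ − ⌊4416/709⌋ = 6 − 6 = 0
n=49: ⌊(50·92)/709⌋ − ⌊(49·92)/709⌋ = ⌊4600/709⌋ − ⌊4508/709⌋ = 6 − 6 = 0
n=50: ⌊(51·92)/709⌋ − ⌊(50·92)/709⌋ = ⌊4692/709⌋ − ⌊4600/709⌋ = 6 − 6 = 0
n=51: ⌊(52·92)/709⌋ − ⌊(51·92)/709⌋ = ⌊4784/709⌋ − ⌊4692/709⌋ = 6 − 6 = 0
n=52: ⌊(53·92)/709⌋ − ⌊(52·92)/709⌋ = ⌊4876/709⌋ − ⌊4784/709⌋ = 6 − 6 = 0
n=53: ⌊(54·92)/709⌋ − ⌊(53·92)/709⌋ = ⌊4968/709⌋ − ⌊4876/709⌋ = 7 − 6 = 1
n=54: ⌊(55·92)/709⌋ − ⌊(54·92)/709⌋ = ⌊5060/709⌋ − ⌊4968/709⌋ = 7 − 7 = 0
n=55: ⌊(56·92)/709⌋ − ⌊(55·92)/709⌋ = ⌊5152/709⌋ − ⌊5060/709⌋ = 7 − 7 = 0
n=56: ⌊(57·92)/709⌋ − ⌊(56·92)/709⌋ = ⌊5244/709⌋ − ⌊5152/709⌋ = 7 − 7 = 0
n=57: ⌊(58·92)/709⌋ − ⌊(57·92)/709⌋ = ⌊5336/709⌋ − ⌊5244/709⌋ = 7 − 7 = 0
n=58: ⌊(59·92)/709⌋ − ⌊(58·92)/709⌋ = ⌊5428/709⌋ − ⌊5336/709⌋ = 7 − 7 = 0
n=59: ⌊(60·92)/709⌋ − ⌊(59·92)/709⌋ = ⌊5520/709⌋ − ⌊5428/709⌋ = 7 − 7 = 0
n=60: ⌊(61·92)/709⌋ − ⌊(60·92)/709⌋ = ⌊5612/709⌋ − ⌊5520/709⌋ = 7 − 7 = 0
n=61: ⌊(62·92)/709⌋ − ⌊(61·92)/709⌋ = ⌊5704/709⌋ − ⌊5612/709⌋ = 8 − 7 = 1
n=62: ⌊(63·92)/709⌋ − ⌊(62·92)/709⌋ = ⌊5796/709⌋ − ⌊5704/709⌋ = 8 − 8 = 0
n=63: ⌊(64·92)/709⌋ − ⌊(63·92)/709⌋ = ⌊5888/709⌋ − ⌊5796/709⌋ = 8 − 8 = 0
n=64: ⌊(65·92)/709⌋ − ⌊(64·92)/709⌋ = ⌊5980/709⌋ − ⌊5888/709⌋ = 8 − 8 = 0
n=65: ⌊(66·92)/709⌋ − ⌊(65·92)/709⌋ = ⌊6072/709⌋ − ⌊5980/709⌋ = 8 − 8 = 0
n=66: ⌊(67·92)/709⌋ − ⌊(66·92)/709⌋ = ⌊6164/709⌋ − ⌊6072/709⌋ = 8 − 8 = 0
n=67: ⌊(68·92)/709⌋ − ⌊(67·92)/709⌋ = ⌊6256/709⌋ − ⌊6164/709⌋ = 8 − 8 = 0
n=68: ⌊(69·92)/709⌋ − ⌊(68·92)/709⌋ = ⌊6348/709⌋ − ⌊6256/709⌋ = 8 − 8 = 0
n=69: ⌊(70·92)/709⌋ − ⌊(69·92)/709⌋ = ⌊6440/709⌋ − ⌊6348/709⌋ = 9 − 8 = 1
n=70: ⌊(71·92)/709⌋ − ⌊(70·92)/709⌋ = ⌊6532/709⌋ − ⌊6440/709⌋ = 9 − 9 = 0
n=71: ⌊(72·92)/709⌋ − ⌊(71·92)/709⌋ = ⌊6624/709⌋ − ⌊6532/709⌋ = 9 − 9 = 0
n=72: ⌊(73·92)/709⌋ − ⌊(72·92)/709⌋ = ⌊6716/709⌋ − ⌊6624/709⌋ = 9 − 9 = 0
n=73: ⌊(74·92)/709⌋ − ⌊(73·92)/709⌋ = ⌊6808/709⌋ − ⌊6716/709⌋ = 9 − 9 = 0
n=74: ⌊(75·92)/709⌋ − ⌊(74·92)/709⌋ = ⌊6900/709⌋ − ⌊6808/709⌋ = 9 − 9 = 0
n=75: ⌊(76·92)/709⌋ − ⌊(75·92)/709⌋ = ⌊6992/709⌋ − ⌊6900/709⌋ = 9 − 9 = 0
n=76: ⌊(77·92)/709⌋ − ⌊(76·92)/709⌋ = ⌊7084/709⌋ − ⌊6992/709⌋ = 9 − 9 = 0
n=77: ⌊(78·92)/709⌋ − ⌊(77·92)/709⌋ = ⌊7176/709⌋ − ⌊7084/709⌋ = 10 − 9 = 1
n=78: ⌊(79·92)/709⌋ − ⌊(78·92)/709⌋ = ⌊7268/709⌋ − ⌊7176/709⌋ = 10 − 10 = 0
n=79: ⌊(80·92)/709⌋ − ⌊(79·92)/709⌋ = ⌊7360/709⌋ − ⌊7268/709⌋ = 10 − 10 = 0
n=80: ⌊(81·92)/709⌋ − ⌊(80·92)/709⌋ = ⌊7452/709⌋ − ⌊7360/709⌋ = 10 − 10 = 0
n=81: ⌊(82·92)/709⌋ − ⌊(81·92)/709⌋ = ⌊7544/709⌋ − ⌊7452/709⌋ = 10 − 10 = 0
n=82: ⌊(83·92)/709⌋ − ⌊(82·92)/709⌋ = ⌊7636/709⌋ − ⌊7544/709⌋ = 10 − 10 = 0
n=83: ⌊(84·92)/709⌋ − ⌊(83·92)/709⌋ = ⌊7728/709⌋ − ⌊7636/709⌋ = 10 − 10 = 0
n=84: ⌊(85·92)/709⌋ − ⌊(84·92)/709⌋ = ⌊7820/709⌋ − ⌊7728/709⌋ = 11 − 10 = 1
n=85: ⌊(86·92)/709⌋ − ⌊(85·92)/709⌋ = ⌊7912/709⌋ − ⌊7820/709⌋ = 11 − 11 = 0
n=86: ⌊(87·92)/709⌋ − ⌊(86·92)/709⌋ = ⌊8004/709⌋ − ⌊7912/709⌋ = 11 − 11 = 0
n=87: ⌊(88·92)/709⌋ − ⌊(87·92)/709⌋ = ⌊8096/709⌋ − ⌊8004/709⌋ = 11 − 11 = 0
n=88: ⌊(89·92)/709⌋ − ⌊(88·92)/709⌋ = ⌊8188/709⌋ − ⌊8096/709⌋ = 11 − 11 = 0
n=89: ⌊(90·92)/709⌋ − ⌊(89·92)/709⌋ = ⌊8280/709⌋ − ⌊8188/709⌋ = 11 − 11 = 0
n=90: ⌊(91·92)/709⌋ − ⌊(90·92)/709⌋ = ⌊8372/709⌋ − ⌊8280/709⌋ = 11 − 11 = 0
n=91: ⌊(92·92)/709⌋ − ⌊(91·92)/709⌋ = ⌊8464/709⌋ − ⌊8372/709⌋ = 11 − 11 = 0
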